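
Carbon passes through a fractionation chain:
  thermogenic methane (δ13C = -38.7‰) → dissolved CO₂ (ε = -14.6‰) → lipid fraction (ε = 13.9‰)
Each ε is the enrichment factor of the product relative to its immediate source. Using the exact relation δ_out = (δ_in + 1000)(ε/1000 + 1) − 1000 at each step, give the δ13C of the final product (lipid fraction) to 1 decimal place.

-39.6‰

step 1: δ = (-38.70 + 1000)·(-14.6/1000 + 1) − 1000 = -52.73‰
step 2: δ = (-52.73 + 1000)·(13.9/1000 + 1) − 1000 = -39.57‰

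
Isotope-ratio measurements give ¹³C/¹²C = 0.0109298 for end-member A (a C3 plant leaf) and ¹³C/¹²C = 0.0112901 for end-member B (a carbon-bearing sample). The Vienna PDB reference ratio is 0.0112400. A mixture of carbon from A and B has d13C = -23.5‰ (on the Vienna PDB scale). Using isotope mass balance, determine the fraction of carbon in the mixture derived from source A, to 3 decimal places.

0.872

δ_A = (0.0109298/0.0112400 − 1)×1000 = (0.972402 − 1)×1000 = -27.598‰
δ_B = (0.0112901/0.0112400 − 1)×1000 = (1.004457 − 1)×1000 = 4.457‰
f_A = (δ_mix − δ_B)/(δ_A − δ_B) = (-23.5 − (4.457))/(-27.598 − (4.457))
f_A = -27.957 / -32.055 = 0.8722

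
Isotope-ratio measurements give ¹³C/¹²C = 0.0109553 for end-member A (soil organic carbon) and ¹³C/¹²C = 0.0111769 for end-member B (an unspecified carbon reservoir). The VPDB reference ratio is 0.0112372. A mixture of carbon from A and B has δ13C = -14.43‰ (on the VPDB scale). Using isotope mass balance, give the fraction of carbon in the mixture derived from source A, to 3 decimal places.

0.460

δ_A = (0.0109553/0.0112372 − 1)×1000 = (0.974914 − 1)×1000 = -25.086‰
δ_B = (0.0111769/0.0112372 − 1)×1000 = (0.994634 − 1)×1000 = -5.366‰
f_A = (δ_mix − δ_B)/(δ_A − δ_B) = (-14.43 − (-5.366))/(-25.086 − (-5.366))
f_A = -9.064 / -19.720 = 0.4596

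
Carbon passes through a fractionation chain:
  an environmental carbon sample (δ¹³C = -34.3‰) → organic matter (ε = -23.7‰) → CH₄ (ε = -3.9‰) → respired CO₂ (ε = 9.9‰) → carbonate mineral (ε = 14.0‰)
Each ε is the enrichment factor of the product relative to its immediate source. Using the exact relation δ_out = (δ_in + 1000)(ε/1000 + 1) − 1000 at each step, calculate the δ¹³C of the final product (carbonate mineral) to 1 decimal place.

step 1: δ = (-34.30 + 1000)·(-23.7/1000 + 1) − 1000 = -57.19‰
step 2: δ = (-57.19 + 1000)·(-3.9/1000 + 1) − 1000 = -60.86‰
step 3: δ = (-60.86 + 1000)·(9.9/1000 + 1) − 1000 = -51.57‰
step 4: δ = (-51.57 + 1000)·(14.0/1000 + 1) − 1000 = -38.29‰

-38.3‰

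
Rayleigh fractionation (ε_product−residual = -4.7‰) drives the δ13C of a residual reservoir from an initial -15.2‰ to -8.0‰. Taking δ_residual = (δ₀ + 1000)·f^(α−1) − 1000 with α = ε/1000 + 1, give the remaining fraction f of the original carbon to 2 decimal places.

α − 1 = ε/1000 = -0.0047
(δ_res + 1000)/(δ₀ + 1000) = (-8.0 + 1000)/(-15.2 + 1000) = 992.0/984.8 = 1.007311
f = 1.007311^(1/-0.0047) = exp(ln(1.007311)/-0.0047) = exp(0.00728/-0.0047)
f = exp(-1.5499) = 0.2123

0.21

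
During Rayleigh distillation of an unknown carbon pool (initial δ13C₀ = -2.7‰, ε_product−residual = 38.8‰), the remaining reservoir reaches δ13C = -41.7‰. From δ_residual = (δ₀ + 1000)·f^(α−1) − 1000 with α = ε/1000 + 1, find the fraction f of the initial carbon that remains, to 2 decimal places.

0.36

α − 1 = ε/1000 = 0.0388
(δ_res + 1000)/(δ₀ + 1000) = (-41.7 + 1000)/(-2.7 + 1000) = 958.3/997.3 = 0.960894
f = 0.960894^(1/0.0388) = exp(ln(0.960894)/0.0388) = exp(-0.03989/0.0388)
f = exp(-1.0281) = 0.3577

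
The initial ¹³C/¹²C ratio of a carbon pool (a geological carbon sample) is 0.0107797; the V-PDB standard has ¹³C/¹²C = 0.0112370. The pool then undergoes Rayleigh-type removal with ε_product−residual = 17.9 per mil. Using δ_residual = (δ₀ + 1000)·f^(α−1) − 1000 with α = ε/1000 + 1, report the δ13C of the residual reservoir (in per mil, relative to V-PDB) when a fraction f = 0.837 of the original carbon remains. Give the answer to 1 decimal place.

δ₀ = (0.0107797/0.0112370 − 1)×1000 = (0.959304 − 1)×1000 = -40.696 per mil
α − 1 = ε/1000 = 0.0179
f^(α−1) = 0.837^(0.0179) = 0.996820
δ_res = (-40.696 + 1000) × 0.996820 − 1000 = 956.254 − 1000 = -43.75 per mil

-43.7 per mil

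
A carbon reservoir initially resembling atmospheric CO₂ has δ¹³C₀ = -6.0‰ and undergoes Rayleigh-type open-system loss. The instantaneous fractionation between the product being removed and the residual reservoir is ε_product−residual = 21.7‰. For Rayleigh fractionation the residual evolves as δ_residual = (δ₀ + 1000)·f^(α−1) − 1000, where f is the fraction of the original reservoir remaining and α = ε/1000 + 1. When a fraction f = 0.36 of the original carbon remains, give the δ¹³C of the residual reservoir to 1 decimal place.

-27.8‰

Rayleigh residual: δ_res = (δ₀ + 1000)·f^(α−1) − 1000
α = ε/1000 + 1 = 1.02170, so α − 1 = 0.02170
f^(α−1) = 0.36^(0.02170) = 0.978074
δ_res = (-6.0 + 1000) × 0.978074 − 1000 = 972.206 − 1000 = -27.79‰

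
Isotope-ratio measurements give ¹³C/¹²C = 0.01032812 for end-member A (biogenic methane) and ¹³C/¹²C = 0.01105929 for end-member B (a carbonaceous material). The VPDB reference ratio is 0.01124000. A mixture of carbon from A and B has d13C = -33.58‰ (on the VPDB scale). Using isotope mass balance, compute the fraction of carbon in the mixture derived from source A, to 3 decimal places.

0.269

δ_A = (0.01032812/0.01124000 − 1)×1000 = (0.918872 − 1)×1000 = -81.128‰
δ_B = (0.01105929/0.01124000 − 1)×1000 = (0.983923 − 1)×1000 = -16.077‰
f_A = (δ_mix − δ_B)/(δ_A − δ_B) = (-33.58 − (-16.077))/(-81.128 − (-16.077))
f_A = -17.503 / -65.051 = 0.2691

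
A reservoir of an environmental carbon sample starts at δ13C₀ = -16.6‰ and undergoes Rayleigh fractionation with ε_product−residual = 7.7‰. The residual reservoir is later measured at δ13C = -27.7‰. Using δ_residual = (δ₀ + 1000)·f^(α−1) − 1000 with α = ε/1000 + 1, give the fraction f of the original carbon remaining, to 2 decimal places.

α − 1 = ε/1000 = 0.0077
(δ_res + 1000)/(δ₀ + 1000) = (-27.7 + 1000)/(-16.6 + 1000) = 972.3/983.4 = 0.988713
f = 0.988713^(1/0.0077) = exp(ln(0.988713)/0.0077) = exp(-0.01135/0.0077)
f = exp(-1.4742) = 0.2290

0.23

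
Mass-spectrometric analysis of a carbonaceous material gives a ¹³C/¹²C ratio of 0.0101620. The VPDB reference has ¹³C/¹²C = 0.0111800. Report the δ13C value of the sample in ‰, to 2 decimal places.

-91.06‰

δ13C = (R_sample / R_standard − 1) × 1000
R_sample / R_standard = 0.0101620 / 0.0111800 = 0.908945
δ13C = (0.908945 − 1) × 1000 = -91.055‰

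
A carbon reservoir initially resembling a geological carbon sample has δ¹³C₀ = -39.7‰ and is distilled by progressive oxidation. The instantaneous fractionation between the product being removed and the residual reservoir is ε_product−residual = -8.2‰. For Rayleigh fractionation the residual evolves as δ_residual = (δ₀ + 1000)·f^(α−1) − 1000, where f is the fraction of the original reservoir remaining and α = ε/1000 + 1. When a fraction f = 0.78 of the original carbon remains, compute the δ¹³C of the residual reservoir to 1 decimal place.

Rayleigh residual: δ_res = (δ₀ + 1000)·f^(α−1) − 1000
α = ε/1000 + 1 = 0.99180, so α − 1 = -0.00820
f^(α−1) = 0.78^(-0.00820) = 1.002039
δ_res = (-39.7 + 1000) × 1.002039 − 1000 = 962.258 − 1000 = -37.74‰

-37.7‰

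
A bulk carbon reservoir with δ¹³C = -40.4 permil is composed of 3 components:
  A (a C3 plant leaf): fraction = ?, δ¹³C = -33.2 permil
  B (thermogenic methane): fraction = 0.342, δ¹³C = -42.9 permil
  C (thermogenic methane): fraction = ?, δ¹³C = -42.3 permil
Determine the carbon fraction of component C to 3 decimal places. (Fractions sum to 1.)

0.427

Let f_C and f_A be the unknown fractions; fractions sum to 1 so f_C + f_A = 0.658.
Mass balance: Σ fᵢ·δᵢ = δ_bulk ⇒ f_C·(-42.3) + f_A·(-33.2) = -40.4 − (-14.672) = -25.728
Substitute f_A = 0.658 − f_C:
f_C·(-42.3 − -33.2) = -25.728 − 0.658×(-33.2) = -3.883
f_C = -3.883 / -9.1 = 0.4267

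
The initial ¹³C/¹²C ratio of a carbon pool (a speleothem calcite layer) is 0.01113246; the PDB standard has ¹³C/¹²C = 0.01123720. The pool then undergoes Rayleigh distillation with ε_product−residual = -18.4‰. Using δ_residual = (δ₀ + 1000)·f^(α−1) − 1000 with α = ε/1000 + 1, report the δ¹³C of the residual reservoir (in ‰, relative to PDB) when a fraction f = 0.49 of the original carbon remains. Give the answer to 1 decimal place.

3.8‰

δ₀ = (0.01113246/0.01123720 − 1)×1000 = (0.990679 − 1)×1000 = -9.321‰
α − 1 = ε/1000 = -0.0184
f^(α−1) = 0.49^(-0.0184) = 1.013212
δ_res = (-9.321 + 1000) × 1.013212 − 1000 = 1003.768 − 1000 = 3.77‰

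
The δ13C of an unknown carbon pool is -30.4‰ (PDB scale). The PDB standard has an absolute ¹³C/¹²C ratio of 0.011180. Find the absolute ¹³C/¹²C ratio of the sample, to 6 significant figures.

R_sample = R_standard × (δ13C/1000 + 1)
R_sample = 0.011180 × (-30.4/1000 + 1) = 0.011180 × 0.969600
R_sample = 0.0108401

0.0108401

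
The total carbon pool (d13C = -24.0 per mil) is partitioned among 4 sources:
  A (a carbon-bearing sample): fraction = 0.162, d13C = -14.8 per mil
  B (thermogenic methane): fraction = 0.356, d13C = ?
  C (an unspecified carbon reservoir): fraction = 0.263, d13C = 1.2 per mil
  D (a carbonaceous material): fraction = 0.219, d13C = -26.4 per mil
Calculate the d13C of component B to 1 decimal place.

Isotope mass balance: δ_bulk = Σ fᵢ·δᵢ.
-24.0 = 0.162×(-14.8) + 0.356×δ_B + 0.263×(1.2) + 0.219×(-26.4)
0.356·δ_B = -24.0 − (-7.864) = -16.136
δ_B = -16.136 / 0.356 = -45.33 per mil

-45.3 per mil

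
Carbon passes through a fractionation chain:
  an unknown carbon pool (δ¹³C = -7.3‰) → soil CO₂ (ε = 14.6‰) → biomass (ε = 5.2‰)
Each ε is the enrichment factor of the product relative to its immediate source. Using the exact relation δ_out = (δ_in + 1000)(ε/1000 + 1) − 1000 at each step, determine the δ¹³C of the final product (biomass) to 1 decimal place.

12.4‰

step 1: δ = (-7.30 + 1000)·(14.6/1000 + 1) − 1000 = 7.19‰
step 2: δ = (7.19 + 1000)·(5.2/1000 + 1) − 1000 = 12.43‰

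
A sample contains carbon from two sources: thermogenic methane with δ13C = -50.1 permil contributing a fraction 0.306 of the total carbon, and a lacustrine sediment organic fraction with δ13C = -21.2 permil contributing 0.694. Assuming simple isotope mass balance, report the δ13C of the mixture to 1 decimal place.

δ_mix = f_A·δ_A + f_B·δ_B
δ_mix = 0.306 × (-50.1) + 0.694 × (-21.2)
δ_mix = -15.33 + -14.71 = -30.04 permil

-30.0 permil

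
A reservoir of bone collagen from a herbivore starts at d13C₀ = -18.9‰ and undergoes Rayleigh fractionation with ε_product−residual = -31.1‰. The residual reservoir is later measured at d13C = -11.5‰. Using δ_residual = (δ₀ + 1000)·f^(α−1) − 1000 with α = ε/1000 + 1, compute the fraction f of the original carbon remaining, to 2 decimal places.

α − 1 = ε/1000 = -0.0311
(δ_res + 1000)/(δ₀ + 1000) = (-11.5 + 1000)/(-18.9 + 1000) = 988.5/981.1 = 1.007543
f = 1.007543^(1/-0.0311) = exp(ln(1.007543)/-0.0311) = exp(0.00751/-0.0311)
f = exp(-0.2416) = 0.7854

0.79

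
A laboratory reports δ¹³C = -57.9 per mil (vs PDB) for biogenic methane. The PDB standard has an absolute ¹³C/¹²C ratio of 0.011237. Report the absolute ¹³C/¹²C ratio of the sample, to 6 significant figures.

0.0105864

R_sample = R_standard × (δ¹³C/1000 + 1)
R_sample = 0.011237 × (-57.9/1000 + 1) = 0.011237 × 0.942100
R_sample = 0.0105864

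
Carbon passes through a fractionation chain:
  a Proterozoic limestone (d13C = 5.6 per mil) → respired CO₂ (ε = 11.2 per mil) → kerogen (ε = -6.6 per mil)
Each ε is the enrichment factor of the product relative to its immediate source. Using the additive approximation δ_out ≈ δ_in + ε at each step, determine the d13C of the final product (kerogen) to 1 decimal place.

10.2 per mil

step 1: δ ≈ 5.6 + (11.2) = 16.8 per mil
step 2: δ ≈ 16.8 + (-6.6) = 10.2 per mil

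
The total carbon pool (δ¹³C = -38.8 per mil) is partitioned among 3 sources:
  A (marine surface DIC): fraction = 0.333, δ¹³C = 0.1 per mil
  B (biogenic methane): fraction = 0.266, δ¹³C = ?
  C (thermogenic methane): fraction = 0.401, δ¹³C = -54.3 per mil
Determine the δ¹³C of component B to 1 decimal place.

-64.1 per mil

Isotope mass balance: δ_bulk = Σ fᵢ·δᵢ.
-38.8 = 0.333×(0.1) + 0.266×δ_B + 0.401×(-54.3)
0.266·δ_B = -38.8 − (-21.741) = -17.059
δ_B = -17.059 / 0.266 = -64.13 per mil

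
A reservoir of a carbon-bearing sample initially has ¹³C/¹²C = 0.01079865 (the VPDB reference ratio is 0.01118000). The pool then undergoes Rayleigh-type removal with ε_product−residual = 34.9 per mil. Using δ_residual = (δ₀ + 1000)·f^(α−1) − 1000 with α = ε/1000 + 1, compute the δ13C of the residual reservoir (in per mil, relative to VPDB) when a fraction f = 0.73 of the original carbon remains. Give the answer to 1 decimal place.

-44.7 per mil

δ₀ = (0.01079865/0.01118000 − 1)×1000 = (0.965890 − 1)×1000 = -34.110 per mil
α − 1 = ε/1000 = 0.0349
f^(α−1) = 0.73^(0.0349) = 0.989077
δ_res = (-34.110 + 1000) × 0.989077 − 1000 = 955.339 − 1000 = -44.66 per mil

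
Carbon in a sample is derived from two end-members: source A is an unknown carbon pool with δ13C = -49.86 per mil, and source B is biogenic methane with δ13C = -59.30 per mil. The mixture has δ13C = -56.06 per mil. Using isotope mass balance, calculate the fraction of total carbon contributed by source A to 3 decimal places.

0.343

δ_mix = f_A·δ_A + (1 − f_A)·δ_B  ⇒  f_A = (δ_mix − δ_B)/(δ_A − δ_B)
f_A = (-56.06 − (-59.30)) / (-49.86 − (-59.30))
f_A = 3.24 / 9.44 = 0.3432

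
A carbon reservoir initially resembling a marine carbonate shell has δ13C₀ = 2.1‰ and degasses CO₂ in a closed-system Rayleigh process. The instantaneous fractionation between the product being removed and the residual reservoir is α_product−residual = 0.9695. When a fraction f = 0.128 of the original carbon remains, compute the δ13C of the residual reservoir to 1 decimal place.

66.9‰

Rayleigh residual: δ_res = (δ₀ + 1000)·f^(α−1) − 1000
α − 1 = -0.03050
f^(α−1) = 0.128^(-0.03050) = 1.064707
δ_res = (2.1 + 1000) × 1.064707 − 1000 = 1066.943 − 1000 = 66.94‰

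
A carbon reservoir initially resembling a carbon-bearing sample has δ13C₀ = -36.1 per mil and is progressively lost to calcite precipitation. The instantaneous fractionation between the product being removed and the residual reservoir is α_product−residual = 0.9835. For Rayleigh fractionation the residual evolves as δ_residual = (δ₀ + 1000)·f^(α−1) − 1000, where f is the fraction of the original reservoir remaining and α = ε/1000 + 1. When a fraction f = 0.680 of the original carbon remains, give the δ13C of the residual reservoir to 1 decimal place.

Rayleigh residual: δ_res = (δ₀ + 1000)·f^(α−1) − 1000
α − 1 = -0.01650
f^(α−1) = 0.680^(-0.01650) = 1.006384
δ_res = (-36.1 + 1000) × 1.006384 − 1000 = 970.053 − 1000 = -29.95 per mil

-29.9 per mil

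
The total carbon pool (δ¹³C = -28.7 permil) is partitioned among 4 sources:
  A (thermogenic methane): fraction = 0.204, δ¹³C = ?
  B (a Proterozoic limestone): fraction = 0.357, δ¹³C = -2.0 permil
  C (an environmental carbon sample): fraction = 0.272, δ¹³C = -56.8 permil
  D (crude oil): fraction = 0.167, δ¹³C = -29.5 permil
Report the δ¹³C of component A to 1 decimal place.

-37.3 permil

Isotope mass balance: δ_bulk = Σ fᵢ·δᵢ.
-28.7 = 0.204×δ_A + 0.357×(-2.0) + 0.272×(-56.8) + 0.167×(-29.5)
0.204·δ_A = -28.7 − (-21.090) = -7.610
δ_A = -7.610 / 0.204 = -37.30 permil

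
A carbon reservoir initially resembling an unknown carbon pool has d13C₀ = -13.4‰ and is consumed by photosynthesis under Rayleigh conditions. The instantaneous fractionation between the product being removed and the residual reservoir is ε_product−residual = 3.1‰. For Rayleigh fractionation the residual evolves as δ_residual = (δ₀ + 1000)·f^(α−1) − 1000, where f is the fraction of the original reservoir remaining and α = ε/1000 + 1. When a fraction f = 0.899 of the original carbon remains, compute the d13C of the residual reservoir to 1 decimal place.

Rayleigh residual: δ_res = (δ₀ + 1000)·f^(α−1) − 1000
α = ε/1000 + 1 = 1.00310, so α − 1 = 0.00310
f^(α−1) = 0.899^(0.00310) = 0.999670
δ_res = (-13.4 + 1000) × 0.999670 − 1000 = 986.274 − 1000 = -13.73‰

-13.7‰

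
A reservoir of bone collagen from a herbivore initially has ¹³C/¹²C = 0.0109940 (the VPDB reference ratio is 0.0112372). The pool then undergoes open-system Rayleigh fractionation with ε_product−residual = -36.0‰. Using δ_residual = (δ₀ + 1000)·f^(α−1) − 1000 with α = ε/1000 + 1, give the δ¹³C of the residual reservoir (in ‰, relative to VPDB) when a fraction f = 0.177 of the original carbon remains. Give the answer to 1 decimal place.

δ₀ = (0.0109940/0.0112372 − 1)×1000 = (0.978358 − 1)×1000 = -21.642‰
α − 1 = ε/1000 = -0.0360
f^(α−1) = 0.177^(-0.0360) = 1.064322
δ_res = (-21.642 + 1000) × 1.064322 − 1000 = 1041.287 − 1000 = 41.29‰

41.3‰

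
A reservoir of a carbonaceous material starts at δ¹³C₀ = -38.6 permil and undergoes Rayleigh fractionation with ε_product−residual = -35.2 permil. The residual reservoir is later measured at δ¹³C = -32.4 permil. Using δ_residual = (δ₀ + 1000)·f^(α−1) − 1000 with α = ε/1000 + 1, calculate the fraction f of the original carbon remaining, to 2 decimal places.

0.83

α − 1 = ε/1000 = -0.0352
(δ_res + 1000)/(δ₀ + 1000) = (-32.4 + 1000)/(-38.6 + 1000) = 967.6/961.4 = 1.006449
f = 1.006449^(1/-0.0352) = exp(ln(1.006449)/-0.0352) = exp(0.00643/-0.0352)
f = exp(-0.1826) = 0.8331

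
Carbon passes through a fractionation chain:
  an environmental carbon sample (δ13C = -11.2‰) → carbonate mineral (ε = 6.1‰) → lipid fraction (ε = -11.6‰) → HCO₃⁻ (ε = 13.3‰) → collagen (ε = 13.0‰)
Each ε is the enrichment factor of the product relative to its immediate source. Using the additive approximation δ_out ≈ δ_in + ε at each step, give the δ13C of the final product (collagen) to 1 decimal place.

step 1: δ ≈ -11.2 + (6.1) = -5.1‰
step 2: δ ≈ -5.1 + (-11.6) = -16.7‰
step 3: δ ≈ -16.7 + (13.3) = -3.4‰
step 4: δ ≈ -3.4 + (13.0) = 9.6‰

9.6‰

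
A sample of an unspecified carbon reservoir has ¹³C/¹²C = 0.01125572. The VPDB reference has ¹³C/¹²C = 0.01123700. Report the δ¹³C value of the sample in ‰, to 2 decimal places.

1.67‰

δ¹³C = (R_sample / R_standard − 1) × 1000
R_sample / R_standard = 0.01125572 / 0.01123700 = 1.001666
δ¹³C = (1.001666 − 1) × 1000 = 1.666‰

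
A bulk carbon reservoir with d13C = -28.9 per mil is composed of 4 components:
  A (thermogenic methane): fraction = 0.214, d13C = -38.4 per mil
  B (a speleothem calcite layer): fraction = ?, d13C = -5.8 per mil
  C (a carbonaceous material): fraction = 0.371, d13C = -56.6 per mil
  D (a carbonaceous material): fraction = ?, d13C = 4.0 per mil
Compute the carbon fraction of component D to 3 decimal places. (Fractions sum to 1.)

0.278

Let f_D and f_B be the unknown fractions; fractions sum to 1 so f_D + f_B = 0.415.
Mass balance: Σ fᵢ·δᵢ = δ_bulk ⇒ f_D·(4.0) + f_B·(-5.8) = -28.9 − (-29.216) = 0.316
Substitute f_B = 0.415 − f_D:
f_D·(4.0 − -5.8) = 0.316 − 0.415×(-5.8) = 2.723
f_D = 2.723 / 9.8 = 0.2779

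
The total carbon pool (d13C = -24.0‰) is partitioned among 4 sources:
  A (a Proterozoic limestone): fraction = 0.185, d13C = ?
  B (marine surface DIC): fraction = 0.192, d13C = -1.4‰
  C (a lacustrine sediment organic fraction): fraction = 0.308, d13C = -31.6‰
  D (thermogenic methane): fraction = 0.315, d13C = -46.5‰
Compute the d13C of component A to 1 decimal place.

Isotope mass balance: δ_bulk = Σ fᵢ·δᵢ.
-24.0 = 0.185×δ_A + 0.192×(-1.4) + 0.308×(-31.6) + 0.315×(-46.5)
0.185·δ_A = -24.0 − (-24.649) = 0.649
δ_A = 0.649 / 0.185 = 3.51‰

3.5‰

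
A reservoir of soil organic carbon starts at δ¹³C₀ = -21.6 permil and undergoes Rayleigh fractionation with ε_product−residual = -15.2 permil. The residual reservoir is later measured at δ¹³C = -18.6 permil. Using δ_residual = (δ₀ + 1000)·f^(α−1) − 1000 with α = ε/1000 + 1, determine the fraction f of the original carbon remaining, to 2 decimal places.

α − 1 = ε/1000 = -0.0152
(δ_res + 1000)/(δ₀ + 1000) = (-18.6 + 1000)/(-21.6 + 1000) = 981.4/978.4 = 1.003066
f = 1.003066^(1/-0.0152) = exp(ln(1.003066)/-0.0152) = exp(0.00306/-0.0152)
f = exp(-0.2014) = 0.8176

0.82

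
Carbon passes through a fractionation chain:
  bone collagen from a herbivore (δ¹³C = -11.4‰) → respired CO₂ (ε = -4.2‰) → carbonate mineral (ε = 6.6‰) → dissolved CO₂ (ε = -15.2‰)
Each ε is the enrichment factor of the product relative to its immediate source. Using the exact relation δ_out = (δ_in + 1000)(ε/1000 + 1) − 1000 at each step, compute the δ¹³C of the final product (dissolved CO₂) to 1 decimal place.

-24.1‰

step 1: δ = (-11.40 + 1000)·(-4.2/1000 + 1) − 1000 = -15.55‰
step 2: δ = (-15.55 + 1000)·(6.6/1000 + 1) − 1000 = -9.05‰
step 3: δ = (-9.05 + 1000)·(-15.2/1000 + 1) − 1000 = -24.12‰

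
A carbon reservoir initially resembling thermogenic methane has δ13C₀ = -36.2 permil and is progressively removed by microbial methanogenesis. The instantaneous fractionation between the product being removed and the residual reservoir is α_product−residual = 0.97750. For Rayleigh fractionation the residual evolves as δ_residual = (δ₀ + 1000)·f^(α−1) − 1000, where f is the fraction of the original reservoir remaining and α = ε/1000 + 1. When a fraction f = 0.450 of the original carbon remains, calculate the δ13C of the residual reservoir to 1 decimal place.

Rayleigh residual: δ_res = (δ₀ + 1000)·f^(α−1) − 1000
α − 1 = -0.02250
f^(α−1) = 0.450^(-0.02250) = 1.018129
δ_res = (-36.2 + 1000) × 1.018129 − 1000 = 981.273 − 1000 = -18.73 permil

-18.7 permil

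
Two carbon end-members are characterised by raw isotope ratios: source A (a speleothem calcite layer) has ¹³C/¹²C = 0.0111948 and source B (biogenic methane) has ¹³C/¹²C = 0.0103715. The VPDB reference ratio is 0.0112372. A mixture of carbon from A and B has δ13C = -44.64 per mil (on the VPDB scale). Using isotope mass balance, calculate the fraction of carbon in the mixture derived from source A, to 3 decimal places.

δ_A = (0.0111948/0.0112372 − 1)×1000 = (0.996227 − 1)×1000 = -3.773 per mil
δ_B = (0.0103715/0.0112372 − 1)×1000 = (0.922961 − 1)×1000 = -77.039 per mil
f_A = (δ_mix − δ_B)/(δ_A − δ_B) = (-44.64 − (-77.039))/(-3.773 − (-77.039))
f_A = 32.399 / 73.266 = 0.4422

0.442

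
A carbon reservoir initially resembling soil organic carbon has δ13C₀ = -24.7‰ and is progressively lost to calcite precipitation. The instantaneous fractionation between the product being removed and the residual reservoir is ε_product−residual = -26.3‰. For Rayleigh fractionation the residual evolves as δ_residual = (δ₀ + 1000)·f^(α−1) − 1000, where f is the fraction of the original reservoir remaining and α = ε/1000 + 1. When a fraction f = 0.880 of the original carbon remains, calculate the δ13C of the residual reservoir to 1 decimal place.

Rayleigh residual: δ_res = (δ₀ + 1000)·f^(α−1) − 1000
α = ε/1000 + 1 = 0.97370, so α − 1 = -0.02630
f^(α−1) = 0.880^(-0.02630) = 1.003368
δ_res = (-24.7 + 1000) × 1.003368 − 1000 = 978.584 − 1000 = -21.42‰

-21.4‰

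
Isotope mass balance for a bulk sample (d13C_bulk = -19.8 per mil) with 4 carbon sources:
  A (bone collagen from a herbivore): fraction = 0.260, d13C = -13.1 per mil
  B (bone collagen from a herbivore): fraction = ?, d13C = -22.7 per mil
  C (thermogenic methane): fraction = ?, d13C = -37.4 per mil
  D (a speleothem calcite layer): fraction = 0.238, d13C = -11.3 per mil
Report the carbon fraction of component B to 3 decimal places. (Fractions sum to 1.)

0.345

Let f_B and f_C be the unknown fractions; fractions sum to 1 so f_B + f_C = 0.502.
Mass balance: Σ fᵢ·δᵢ = δ_bulk ⇒ f_B·(-22.7) + f_C·(-37.4) = -19.8 − (-6.095) = -13.705
Substitute f_C = 0.502 − f_B:
f_B·(-22.7 − -37.4) = -13.705 − 0.502×(-37.4) = 5.070
f_B = 5.070 / 14.7 = 0.3449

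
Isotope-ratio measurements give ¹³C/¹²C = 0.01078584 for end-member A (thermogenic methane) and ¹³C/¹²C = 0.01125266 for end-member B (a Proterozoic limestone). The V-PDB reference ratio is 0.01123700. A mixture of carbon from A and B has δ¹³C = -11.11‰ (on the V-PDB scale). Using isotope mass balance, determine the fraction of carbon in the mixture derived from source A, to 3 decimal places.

0.301

δ_A = (0.01078584/0.01123700 − 1)×1000 = (0.959850 − 1)×1000 = -40.150‰
δ_B = (0.01125266/0.01123700 − 1)×1000 = (1.001394 − 1)×1000 = 1.394‰
f_A = (δ_mix − δ_B)/(δ_A − δ_B) = (-11.11 − (1.394))/(-40.150 − (1.394))
f_A = -12.504 / -41.543 = 0.3010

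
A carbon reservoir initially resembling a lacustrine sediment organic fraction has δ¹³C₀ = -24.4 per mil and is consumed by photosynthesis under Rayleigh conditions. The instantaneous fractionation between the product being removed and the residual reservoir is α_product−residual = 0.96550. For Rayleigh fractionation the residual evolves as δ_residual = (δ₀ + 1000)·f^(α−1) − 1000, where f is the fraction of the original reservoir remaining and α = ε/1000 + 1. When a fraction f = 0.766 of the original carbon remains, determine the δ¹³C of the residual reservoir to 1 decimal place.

-15.4 per mil

Rayleigh residual: δ_res = (δ₀ + 1000)·f^(α−1) − 1000
α − 1 = -0.03450
f^(α−1) = 0.766^(-0.03450) = 1.009239
δ_res = (-24.4 + 1000) × 1.009239 − 1000 = 984.614 − 1000 = -15.39 per mil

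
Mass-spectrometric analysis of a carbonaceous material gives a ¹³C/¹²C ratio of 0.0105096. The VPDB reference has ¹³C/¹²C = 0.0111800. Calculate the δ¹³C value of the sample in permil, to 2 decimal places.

δ¹³C = (R_sample / R_standard − 1) × 1000
R_sample / R_standard = 0.0105096 / 0.0111800 = 0.940036
δ¹³C = (0.940036 − 1) × 1000 = -59.964 permil

-59.96 permil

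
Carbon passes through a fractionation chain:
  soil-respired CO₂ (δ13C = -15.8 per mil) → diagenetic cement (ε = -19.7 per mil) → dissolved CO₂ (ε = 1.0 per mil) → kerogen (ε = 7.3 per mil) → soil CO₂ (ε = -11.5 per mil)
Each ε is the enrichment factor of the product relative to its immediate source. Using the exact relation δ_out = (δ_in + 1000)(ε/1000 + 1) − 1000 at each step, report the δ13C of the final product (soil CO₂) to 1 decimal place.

-38.4 per mil

step 1: δ = (-15.80 + 1000)·(-19.7/1000 + 1) − 1000 = -35.19 per mil
step 2: δ = (-35.19 + 1000)·(1.0/1000 + 1) − 1000 = -34.22 per mil
step 3: δ = (-34.22 + 1000)·(7.3/1000 + 1) − 1000 = -27.17 per mil
step 4: δ = (-27.17 + 1000)·(-11.5/1000 + 1) − 1000 = -38.36 per mil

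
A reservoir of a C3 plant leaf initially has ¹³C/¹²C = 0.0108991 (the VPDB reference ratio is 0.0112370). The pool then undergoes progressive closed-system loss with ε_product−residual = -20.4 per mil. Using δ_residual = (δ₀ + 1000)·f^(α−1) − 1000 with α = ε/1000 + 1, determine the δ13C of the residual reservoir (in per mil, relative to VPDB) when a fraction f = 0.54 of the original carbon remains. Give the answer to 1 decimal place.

-17.8 per mil

δ₀ = (0.0108991/0.0112370 − 1)×1000 = (0.969930 − 1)×1000 = -30.070 per mil
α − 1 = ε/1000 = -0.0204
f^(α−1) = 0.54^(-0.0204) = 1.012650
δ_res = (-30.070 + 1000) × 1.012650 − 1000 = 982.199 − 1000 = -17.80 per mil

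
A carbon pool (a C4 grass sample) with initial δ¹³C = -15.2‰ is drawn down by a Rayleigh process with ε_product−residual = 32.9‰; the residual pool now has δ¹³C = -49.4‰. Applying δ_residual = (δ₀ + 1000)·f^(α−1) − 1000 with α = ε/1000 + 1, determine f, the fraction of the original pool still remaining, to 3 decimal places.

0.342

α − 1 = ε/1000 = 0.0329
(δ_res + 1000)/(δ₀ + 1000) = (-49.4 + 1000)/(-15.2 + 1000) = 950.6/984.8 = 0.965272
f = 0.965272^(1/0.0329) = exp(ln(0.965272)/0.0329) = exp(-0.03535/0.0329)
f = exp(-1.0743) = 0.3415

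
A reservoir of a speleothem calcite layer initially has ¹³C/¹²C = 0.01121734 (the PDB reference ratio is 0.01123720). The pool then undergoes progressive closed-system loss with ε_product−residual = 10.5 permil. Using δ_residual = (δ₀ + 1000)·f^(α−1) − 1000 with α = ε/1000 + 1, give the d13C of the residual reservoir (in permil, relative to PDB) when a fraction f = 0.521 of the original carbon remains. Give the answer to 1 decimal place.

-8.6 permil

δ₀ = (0.01121734/0.01123720 − 1)×1000 = (0.998233 − 1)×1000 = -1.767 permil
α − 1 = ε/1000 = 0.0105
f^(α−1) = 0.521^(0.0105) = 0.993177
δ_res = (-1.767 + 1000) × 0.993177 − 1000 = 991.422 − 1000 = -8.58 permil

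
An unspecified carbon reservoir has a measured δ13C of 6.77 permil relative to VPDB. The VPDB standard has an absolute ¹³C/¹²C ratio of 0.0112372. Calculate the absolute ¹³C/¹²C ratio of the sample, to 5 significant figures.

0.011313

R_sample = R_standard × (δ13C/1000 + 1)
R_sample = 0.0112372 × (6.77/1000 + 1) = 0.0112372 × 1.006770
R_sample = 0.0113133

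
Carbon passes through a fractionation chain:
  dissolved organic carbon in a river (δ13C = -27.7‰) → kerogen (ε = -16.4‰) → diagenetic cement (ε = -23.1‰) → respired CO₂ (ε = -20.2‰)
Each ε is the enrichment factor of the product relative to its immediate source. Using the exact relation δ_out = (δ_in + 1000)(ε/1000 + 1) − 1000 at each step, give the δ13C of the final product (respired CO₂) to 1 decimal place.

-84.6‰

step 1: δ = (-27.70 + 1000)·(-16.4/1000 + 1) − 1000 = -43.65‰
step 2: δ = (-43.65 + 1000)·(-23.1/1000 + 1) − 1000 = -65.74‰
step 3: δ = (-65.74 + 1000)·(-20.2/1000 + 1) − 1000 = -84.61‰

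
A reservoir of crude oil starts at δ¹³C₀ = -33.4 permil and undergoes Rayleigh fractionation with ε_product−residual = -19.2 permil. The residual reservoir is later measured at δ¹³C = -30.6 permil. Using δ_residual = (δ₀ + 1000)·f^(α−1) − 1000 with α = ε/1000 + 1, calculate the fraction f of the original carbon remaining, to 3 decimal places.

α − 1 = ε/1000 = -0.0192
(δ_res + 1000)/(δ₀ + 1000) = (-30.6 + 1000)/(-33.4 + 1000) = 969.4/966.6 = 1.002897
f = 1.002897^(1/-0.0192) = exp(ln(1.002897)/-0.0192) = exp(0.00289/-0.0192)
f = exp(-0.1507) = 0.8601

0.860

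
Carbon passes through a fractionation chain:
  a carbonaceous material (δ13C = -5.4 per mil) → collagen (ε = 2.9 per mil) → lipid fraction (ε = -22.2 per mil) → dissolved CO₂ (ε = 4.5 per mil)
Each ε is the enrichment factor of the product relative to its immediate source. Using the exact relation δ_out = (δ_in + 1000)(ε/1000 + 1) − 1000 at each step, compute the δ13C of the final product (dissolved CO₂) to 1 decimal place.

-20.3 per mil

step 1: δ = (-5.40 + 1000)·(2.9/1000 + 1) − 1000 = -2.52 per mil
step 2: δ = (-2.52 + 1000)·(-22.2/1000 + 1) − 1000 = -24.66 per mil
step 3: δ = (-24.66 + 1000)·(4.5/1000 + 1) − 1000 = -20.27 per mil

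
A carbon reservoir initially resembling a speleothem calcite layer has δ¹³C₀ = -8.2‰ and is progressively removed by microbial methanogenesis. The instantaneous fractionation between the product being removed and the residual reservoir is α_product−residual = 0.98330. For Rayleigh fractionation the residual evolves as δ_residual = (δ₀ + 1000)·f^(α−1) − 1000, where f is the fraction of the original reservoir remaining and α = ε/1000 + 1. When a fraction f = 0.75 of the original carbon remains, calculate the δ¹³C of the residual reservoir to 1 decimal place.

-3.4‰

Rayleigh residual: δ_res = (δ₀ + 1000)·f^(α−1) − 1000
α − 1 = -0.01670
f^(α−1) = 0.75^(-0.01670) = 1.004816
δ_res = (-8.2 + 1000) × 1.004816 − 1000 = 996.576 − 1000 = -3.42‰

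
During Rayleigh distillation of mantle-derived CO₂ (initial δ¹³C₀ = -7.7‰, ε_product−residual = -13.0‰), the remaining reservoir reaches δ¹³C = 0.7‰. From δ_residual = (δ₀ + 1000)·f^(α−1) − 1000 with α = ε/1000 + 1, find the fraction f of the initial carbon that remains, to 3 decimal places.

α − 1 = ε/1000 = -0.0130
(δ_res + 1000)/(δ₀ + 1000) = (0.7 + 1000)/(-7.7 + 1000) = 1000.7/992.3 = 1.008465
f = 1.008465^(1/-0.0130) = exp(ln(1.008465)/-0.0130) = exp(0.00843/-0.0130)
f = exp(-0.6484) = 0.5229

0.523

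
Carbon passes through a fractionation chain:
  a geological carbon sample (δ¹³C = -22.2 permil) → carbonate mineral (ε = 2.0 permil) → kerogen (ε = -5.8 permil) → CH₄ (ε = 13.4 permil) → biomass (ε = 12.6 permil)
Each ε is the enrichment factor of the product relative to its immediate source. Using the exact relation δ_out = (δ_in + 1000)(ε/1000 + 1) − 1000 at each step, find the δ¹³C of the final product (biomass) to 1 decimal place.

-0.4 permil

step 1: δ = (-22.20 + 1000)·(2.0/1000 + 1) − 1000 = -20.24 permil
step 2: δ = (-20.24 + 1000)·(-5.8/1000 + 1) − 1000 = -25.93 permil
step 3: δ = (-25.93 + 1000)·(13.4/1000 + 1) − 1000 = -12.87 permil
step 4: δ = (-12.87 + 1000)·(12.6/1000 + 1) − 1000 = -0.44 permil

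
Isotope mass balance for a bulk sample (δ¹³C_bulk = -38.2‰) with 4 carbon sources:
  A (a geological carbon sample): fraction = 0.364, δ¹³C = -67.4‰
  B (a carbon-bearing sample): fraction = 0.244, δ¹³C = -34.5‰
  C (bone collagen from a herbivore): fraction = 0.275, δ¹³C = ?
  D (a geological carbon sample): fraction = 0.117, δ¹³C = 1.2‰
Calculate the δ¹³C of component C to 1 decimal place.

-19.6‰

Isotope mass balance: δ_bulk = Σ fᵢ·δᵢ.
-38.2 = 0.364×(-67.4) + 0.244×(-34.5) + 0.275×δ_C + 0.117×(1.2)
0.275·δ_C = -38.2 − (-32.811) = -5.389
δ_C = -5.389 / 0.275 = -19.60‰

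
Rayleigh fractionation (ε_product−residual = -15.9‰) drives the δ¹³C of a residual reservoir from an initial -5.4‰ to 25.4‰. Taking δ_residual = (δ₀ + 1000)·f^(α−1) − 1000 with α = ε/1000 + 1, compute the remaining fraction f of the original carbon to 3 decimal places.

α − 1 = ε/1000 = -0.0159
(δ_res + 1000)/(δ₀ + 1000) = (25.4 + 1000)/(-5.4 + 1000) = 1025.4/994.6 = 1.030967
f = 1.030967^(1/-0.0159) = exp(ln(1.030967)/-0.0159) = exp(0.03050/-0.0159)
f = exp(-1.9181) = 0.1469

0.147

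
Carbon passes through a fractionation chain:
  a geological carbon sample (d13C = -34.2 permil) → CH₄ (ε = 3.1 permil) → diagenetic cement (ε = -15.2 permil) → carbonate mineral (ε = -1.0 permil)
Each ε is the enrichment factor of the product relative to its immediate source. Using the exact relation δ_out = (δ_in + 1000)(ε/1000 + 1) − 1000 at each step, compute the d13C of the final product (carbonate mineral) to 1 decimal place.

step 1: δ = (-34.20 + 1000)·(3.1/1000 + 1) − 1000 = -31.21 permil
step 2: δ = (-31.21 + 1000)·(-15.2/1000 + 1) − 1000 = -45.93 permil
step 3: δ = (-45.93 + 1000)·(-1.0/1000 + 1) − 1000 = -46.89 permil

-46.9 permil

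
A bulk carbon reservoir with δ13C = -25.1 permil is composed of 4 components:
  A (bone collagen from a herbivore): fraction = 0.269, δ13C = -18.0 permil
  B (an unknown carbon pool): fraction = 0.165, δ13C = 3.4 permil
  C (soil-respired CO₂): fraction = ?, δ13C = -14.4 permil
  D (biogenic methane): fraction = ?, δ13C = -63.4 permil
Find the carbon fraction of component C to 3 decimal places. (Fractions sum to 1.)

0.307

Let f_C and f_D be the unknown fractions; fractions sum to 1 so f_C + f_D = 0.566.
Mass balance: Σ fᵢ·δᵢ = δ_bulk ⇒ f_C·(-14.4) + f_D·(-63.4) = -25.1 − (-4.281) = -20.819
Substitute f_D = 0.566 − f_C:
f_C·(-14.4 − -63.4) = -20.819 − 0.566×(-63.4) = 15.065
f_C = 15.065 / 49.0 = 0.3075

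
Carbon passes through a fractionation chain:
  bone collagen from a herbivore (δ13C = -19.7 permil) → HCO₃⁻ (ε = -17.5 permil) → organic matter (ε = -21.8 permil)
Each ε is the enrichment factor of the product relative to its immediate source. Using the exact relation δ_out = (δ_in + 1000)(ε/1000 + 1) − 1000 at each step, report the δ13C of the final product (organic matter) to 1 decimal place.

step 1: δ = (-19.70 + 1000)·(-17.5/1000 + 1) − 1000 = -36.86 permil
step 2: δ = (-36.86 + 1000)·(-21.8/1000 + 1) − 1000 = -57.85 permil

-57.9 permil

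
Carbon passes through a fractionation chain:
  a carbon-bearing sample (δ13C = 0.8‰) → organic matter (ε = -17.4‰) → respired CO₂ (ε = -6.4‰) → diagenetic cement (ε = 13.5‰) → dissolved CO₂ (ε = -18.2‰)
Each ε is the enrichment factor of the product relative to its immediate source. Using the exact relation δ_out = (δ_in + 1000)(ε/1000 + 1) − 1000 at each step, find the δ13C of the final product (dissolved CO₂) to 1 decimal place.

step 1: δ = (0.80 + 1000)·(-17.4/1000 + 1) − 1000 = -16.61‰
step 2: δ = (-16.61 + 1000)·(-6.4/1000 + 1) − 1000 = -22.91‰
step 3: δ = (-22.91 + 1000)·(13.5/1000 + 1) − 1000 = -9.72‰
step 4: δ = (-9.72 + 1000)·(-18.2/1000 + 1) − 1000 = -27.74‰

-27.7‰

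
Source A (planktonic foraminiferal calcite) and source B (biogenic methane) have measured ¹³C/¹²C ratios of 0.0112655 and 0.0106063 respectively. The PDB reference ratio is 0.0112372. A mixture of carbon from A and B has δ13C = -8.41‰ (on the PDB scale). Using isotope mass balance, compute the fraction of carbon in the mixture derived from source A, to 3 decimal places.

δ_A = (0.0112655/0.0112372 − 1)×1000 = (1.002518 − 1)×1000 = 2.518‰
δ_B = (0.0106063/0.0112372 − 1)×1000 = (0.943856 − 1)×1000 = -56.144‰
f_A = (δ_mix − δ_B)/(δ_A − δ_B) = (-8.41 − (-56.144))/(2.518 − (-56.144))
f_A = 47.734 / 58.662 = 0.8137

0.814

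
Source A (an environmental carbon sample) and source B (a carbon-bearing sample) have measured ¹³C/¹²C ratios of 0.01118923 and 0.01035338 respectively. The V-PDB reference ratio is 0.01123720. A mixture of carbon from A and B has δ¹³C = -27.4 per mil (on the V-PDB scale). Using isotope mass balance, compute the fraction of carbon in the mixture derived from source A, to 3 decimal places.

δ_A = (0.01118923/0.01123720 − 1)×1000 = (0.995731 − 1)×1000 = -4.269 per mil
δ_B = (0.01035338/0.01123720 − 1)×1000 = (0.921349 − 1)×1000 = -78.651 per mil
f_A = (δ_mix − δ_B)/(δ_A − δ_B) = (-27.4 − (-78.651))/(-4.269 − (-78.651))
f_A = 51.251 / 74.382 = 0.6890

0.689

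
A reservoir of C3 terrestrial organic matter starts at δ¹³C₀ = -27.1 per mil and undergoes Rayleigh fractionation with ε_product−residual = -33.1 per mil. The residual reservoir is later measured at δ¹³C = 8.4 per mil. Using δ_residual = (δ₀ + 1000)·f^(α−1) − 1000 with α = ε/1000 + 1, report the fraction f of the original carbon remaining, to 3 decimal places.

0.339

α − 1 = ε/1000 = -0.0331
(δ_res + 1000)/(δ₀ + 1000) = (8.4 + 1000)/(-27.1 + 1000) = 1008.4/972.9 = 1.036489
f = 1.036489^(1/-0.0331) = exp(ln(1.036489)/-0.0331) = exp(0.03584/-0.0331)
f = exp(-1.0827) = 0.3387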